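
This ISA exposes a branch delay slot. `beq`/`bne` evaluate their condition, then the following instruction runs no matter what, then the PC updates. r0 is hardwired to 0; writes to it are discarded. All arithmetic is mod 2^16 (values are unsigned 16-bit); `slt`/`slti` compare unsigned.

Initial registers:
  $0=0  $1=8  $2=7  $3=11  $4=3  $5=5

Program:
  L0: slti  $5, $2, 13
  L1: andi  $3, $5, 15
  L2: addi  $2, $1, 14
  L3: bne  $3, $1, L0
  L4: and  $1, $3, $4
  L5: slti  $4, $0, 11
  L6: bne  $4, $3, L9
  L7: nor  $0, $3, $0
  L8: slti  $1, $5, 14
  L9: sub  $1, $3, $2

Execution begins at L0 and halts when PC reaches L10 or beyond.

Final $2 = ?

14

[0] slti  $5, $2, 13  →  {$0:0, $1:8, $2:7, $3:11, $4:3, $5:1}
[1] andi  $3, $5, 15  →  {$0:0, $1:8, $2:7, $3:1, $4:3, $5:1}
[2] addi  $2, $1, 14  →  {$0:0, $1:8, $2:22, $3:1, $4:3, $5:1}
[3] bne  $3, $1, L0  →  {$0:0, $1:8, $2:22, $3:1, $4:3, $5:1}  ⟨branch taken⟩
[4] and  $1, $3, $4  →  {$0:0, $1:1, $2:22, $3:1, $4:3, $5:1}
[0] slti  $5, $2, 13  →  {$0:0, $1:1, $2:22, $3:1, $4:3, $5:0}
[1] andi  $3, $5, 15  →  {$0:0, $1:1, $2:22, $3:0, $4:3, $5:0}
[2] addi  $2, $1, 14  →  {$0:0, $1:1, $2:15, $3:0, $4:3, $5:0}
[3] bne  $3, $1, L0  →  {$0:0, $1:1, $2:15, $3:0, $4:3, $5:0}  ⟨branch taken⟩
[4] and  $1, $3, $4  →  {$0:0, $1:0, $2:15, $3:0, $4:3, $5:0}
[0] slti  $5, $2, 13  →  {$0:0, $1:0, $2:15, $3:0, $4:3, $5:0}
[1] andi  $3, $5, 15  →  {$0:0, $1:0, $2:15, $3:0, $4:3, $5:0}
[2] addi  $2, $1, 14  →  {$0:0, $1:0, $2:14, $3:0, $4:3, $5:0}
[3] bne  $3, $1, L0  →  {$0:0, $1:0, $2:14, $3:0, $4:3, $5:0}  ⟨branch fallthrough⟩
[4] and  $1, $3, $4  →  {$0:0, $1:0, $2:14, $3:0, $4:3, $5:0}
[5] slti  $4, $0, 11  →  {$0:0, $1:0, $2:14, $3:0, $4:1, $5:0}
[6] bne  $4, $3, L9  →  {$0:0, $1:0, $2:14, $3:0, $4:1, $5:0}  ⟨branch taken⟩
[7] nor  $0, $3, $0  →  {$0:0, $1:0, $2:14, $3:0, $4:1, $5:0}
[9] sub  $1, $3, $2  →  {$0:0, $1:65522, $2:14, $3:0, $4:1, $5:0}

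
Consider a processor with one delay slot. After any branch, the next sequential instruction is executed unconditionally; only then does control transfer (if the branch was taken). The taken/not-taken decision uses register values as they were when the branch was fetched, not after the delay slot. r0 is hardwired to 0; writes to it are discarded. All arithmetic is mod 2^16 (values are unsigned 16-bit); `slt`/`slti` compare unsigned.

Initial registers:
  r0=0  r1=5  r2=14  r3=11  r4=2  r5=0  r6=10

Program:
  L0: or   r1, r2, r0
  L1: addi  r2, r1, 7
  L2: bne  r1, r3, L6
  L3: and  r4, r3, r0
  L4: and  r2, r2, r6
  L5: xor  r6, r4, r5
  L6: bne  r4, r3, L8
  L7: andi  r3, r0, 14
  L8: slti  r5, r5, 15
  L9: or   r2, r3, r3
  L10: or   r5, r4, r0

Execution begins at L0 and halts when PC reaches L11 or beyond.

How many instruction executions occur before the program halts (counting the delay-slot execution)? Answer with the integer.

9

  step pc=0: or   r1, r2, r0  regs=(0,14,14,11,2,0,10)
  step pc=1: addi  r2, r1, 7  regs=(0,14,21,11,2,0,10)
  step pc=2: bne  r1, r3, L6  cond=T  regs=(0,14,21,11,2,0,10)
  step pc=3: and  r4, r3, r0  regs=(0,14,21,11,0,0,10)
  step pc=6: bne  r4, r3, L8  cond=T  regs=(0,14,21,11,0,0,10)
  step pc=7: andi  r3, r0, 14  regs=(0,14,21,0,0,0,10)
  step pc=8: slti  r5, r5, 15  regs=(0,14,21,0,0,1,10)
  step pc=9: or   r2, r3, r3  regs=(0,14,0,0,0,1,10)
  step pc=10: or   r5, r4, r0  regs=(0,14,0,0,0,0,10)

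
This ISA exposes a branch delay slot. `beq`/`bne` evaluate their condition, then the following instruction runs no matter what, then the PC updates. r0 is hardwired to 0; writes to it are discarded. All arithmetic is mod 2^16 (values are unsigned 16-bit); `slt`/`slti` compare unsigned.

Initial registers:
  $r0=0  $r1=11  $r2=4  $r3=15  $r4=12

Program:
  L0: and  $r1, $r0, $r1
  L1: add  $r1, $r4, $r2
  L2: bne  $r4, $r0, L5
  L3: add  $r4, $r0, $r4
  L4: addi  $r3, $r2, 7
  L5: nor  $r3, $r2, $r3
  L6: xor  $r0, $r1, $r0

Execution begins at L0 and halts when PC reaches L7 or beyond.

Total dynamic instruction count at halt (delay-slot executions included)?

6

[0] and  $r1, $r0, $r1  →  {$r0:0, $r1:0, $r2:4, $r3:15, $r4:12}
[1] add  $r1, $r4, $r2  →  {$r0:0, $r1:16, $r2:4, $r3:15, $r4:12}
[2] bne  $r4, $r0, L5  →  {$r0:0, $r1:16, $r2:4, $r3:15, $r4:12}  ⟨branch taken⟩
[3] add  $r4, $r0, $r4  →  {$r0:0, $r1:16, $r2:4, $r3:15, $r4:12}
[5] nor  $r3, $r2, $r3  →  {$r0:0, $r1:16, $r2:4, $r3:65520, $r4:12}
[6] xor  $r0, $r1, $r0  →  {$r0:0, $r1:16, $r2:4, $r3:65520, $r4:12}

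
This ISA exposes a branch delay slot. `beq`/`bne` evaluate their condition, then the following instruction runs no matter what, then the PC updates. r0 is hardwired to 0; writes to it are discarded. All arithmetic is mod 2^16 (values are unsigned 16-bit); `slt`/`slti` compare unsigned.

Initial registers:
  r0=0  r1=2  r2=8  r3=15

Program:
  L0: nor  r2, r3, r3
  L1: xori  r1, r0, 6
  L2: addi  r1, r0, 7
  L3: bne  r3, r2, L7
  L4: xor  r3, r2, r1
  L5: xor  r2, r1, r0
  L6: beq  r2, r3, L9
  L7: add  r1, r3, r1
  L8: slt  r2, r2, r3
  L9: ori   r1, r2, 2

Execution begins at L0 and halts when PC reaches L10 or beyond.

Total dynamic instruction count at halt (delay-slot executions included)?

#0 nor  r2, r3, r3 ; 0/2/65520/15
#1 xori  r1, r0, 6 ; 0/6/65520/15
#2 addi  r1, r0, 7 ; 0/7/65520/15
#3 bne  r3, r2, L7 ; 0/7/65520/15 ; →target
#4 xor  r3, r2, r1 ; 0/7/65520/65527
#7 add  r1, r3, r1 ; 0/65534/65520/65527
#8 slt  r2, r2, r3 ; 0/65534/1/65527
#9 ori   r1, r2, 2 ; 0/3/1/65527

8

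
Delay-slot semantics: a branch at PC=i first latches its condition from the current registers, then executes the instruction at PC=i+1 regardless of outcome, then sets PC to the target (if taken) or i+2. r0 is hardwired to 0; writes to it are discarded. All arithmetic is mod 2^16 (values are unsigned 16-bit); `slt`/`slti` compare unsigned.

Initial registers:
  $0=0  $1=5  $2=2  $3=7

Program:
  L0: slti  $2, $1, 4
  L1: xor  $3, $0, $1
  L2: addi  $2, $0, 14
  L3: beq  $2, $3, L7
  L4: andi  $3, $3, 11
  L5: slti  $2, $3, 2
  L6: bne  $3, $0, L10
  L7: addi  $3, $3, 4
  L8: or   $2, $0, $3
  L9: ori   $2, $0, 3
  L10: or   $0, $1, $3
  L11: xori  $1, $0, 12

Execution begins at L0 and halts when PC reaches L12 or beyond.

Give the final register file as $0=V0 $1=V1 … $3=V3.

#0 slti  $2, $1, 4 ; 0/5/0/7
#1 xor  $3, $0, $1 ; 0/5/0/5
#2 addi  $2, $0, 14 ; 0/5/14/5
#3 beq  $2, $3, L7 ; 0/5/14/5 ; →fallthru
#4 andi  $3, $3, 11 ; 0/5/14/1
#5 slti  $2, $3, 2 ; 0/5/1/1
#6 bne  $3, $0, L10 ; 0/5/1/1 ; →target
#7 addi  $3, $3, 4 ; 0/5/1/5
#10 or   $0, $1, $3 ; 0/5/1/5
#11 xori  $1, $0, 12 ; 0/12/1/5

$0=0 $1=12 $2=1 $3=5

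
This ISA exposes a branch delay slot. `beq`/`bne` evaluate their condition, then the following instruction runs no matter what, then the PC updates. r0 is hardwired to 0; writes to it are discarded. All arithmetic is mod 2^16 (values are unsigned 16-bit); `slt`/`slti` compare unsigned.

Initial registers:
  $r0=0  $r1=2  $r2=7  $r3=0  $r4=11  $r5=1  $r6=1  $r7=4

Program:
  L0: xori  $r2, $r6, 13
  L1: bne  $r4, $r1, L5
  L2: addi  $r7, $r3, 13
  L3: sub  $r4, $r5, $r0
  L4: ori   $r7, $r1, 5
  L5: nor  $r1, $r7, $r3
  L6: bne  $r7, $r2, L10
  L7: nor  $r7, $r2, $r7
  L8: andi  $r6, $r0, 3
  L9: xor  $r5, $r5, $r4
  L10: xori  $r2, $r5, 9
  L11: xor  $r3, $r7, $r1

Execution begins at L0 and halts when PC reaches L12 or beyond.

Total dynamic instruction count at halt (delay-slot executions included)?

#0 xori  $r2, $r6, 13 ; 0/2/12/0/11/1/1/4
#1 bne  $r4, $r1, L5 ; 0/2/12/0/11/1/1/4 ; →target
#2 addi  $r7, $r3, 13 ; 0/2/12/0/11/1/1/13
#5 nor  $r1, $r7, $r3 ; 0/65522/12/0/11/1/1/13
#6 bne  $r7, $r2, L10 ; 0/65522/12/0/11/1/1/13 ; →target
#7 nor  $r7, $r2, $r7 ; 0/65522/12/0/11/1/1/65522
#10 xori  $r2, $r5, 9 ; 0/65522/8/0/11/1/1/65522
#11 xor  $r3, $r7, $r1 ; 0/65522/8/0/11/1/1/65522

8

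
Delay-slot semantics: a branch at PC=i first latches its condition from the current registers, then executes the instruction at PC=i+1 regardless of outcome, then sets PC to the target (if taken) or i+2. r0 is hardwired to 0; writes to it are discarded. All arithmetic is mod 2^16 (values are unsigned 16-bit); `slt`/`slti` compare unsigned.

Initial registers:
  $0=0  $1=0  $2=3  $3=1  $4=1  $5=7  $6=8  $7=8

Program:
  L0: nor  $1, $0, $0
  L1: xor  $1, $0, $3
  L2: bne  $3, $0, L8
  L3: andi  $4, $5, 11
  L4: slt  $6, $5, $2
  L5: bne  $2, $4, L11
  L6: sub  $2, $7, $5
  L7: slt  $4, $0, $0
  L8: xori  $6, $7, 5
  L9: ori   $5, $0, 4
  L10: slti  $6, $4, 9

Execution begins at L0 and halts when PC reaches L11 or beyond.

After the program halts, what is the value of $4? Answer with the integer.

[0] nor  $1, $0, $0  →  {$0:0, $1:65535, $2:3, $3:1, $4:1, $5:7, $6:8, $7:8}
[1] xor  $1, $0, $3  →  {$0:0, $1:1, $2:3, $3:1, $4:1, $5:7, $6:8, $7:8}
[2] bne  $3, $0, L8  →  {$0:0, $1:1, $2:3, $3:1, $4:1, $5:7, $6:8, $7:8}  ⟨branch taken⟩
[3] andi  $4, $5, 11  →  {$0:0, $1:1, $2:3, $3:1, $4:3, $5:7, $6:8, $7:8}
[8] xori  $6, $7, 5  →  {$0:0, $1:1, $2:3, $3:1, $4:3, $5:7, $6:13, $7:8}
[9] ori   $5, $0, 4  →  {$0:0, $1:1, $2:3, $3:1, $4:3, $5:4, $6:13, $7:8}
[10] slti  $6, $4, 9  →  {$0:0, $1:1, $2:3, $3:1, $4:3, $5:4, $6:1, $7:8}

3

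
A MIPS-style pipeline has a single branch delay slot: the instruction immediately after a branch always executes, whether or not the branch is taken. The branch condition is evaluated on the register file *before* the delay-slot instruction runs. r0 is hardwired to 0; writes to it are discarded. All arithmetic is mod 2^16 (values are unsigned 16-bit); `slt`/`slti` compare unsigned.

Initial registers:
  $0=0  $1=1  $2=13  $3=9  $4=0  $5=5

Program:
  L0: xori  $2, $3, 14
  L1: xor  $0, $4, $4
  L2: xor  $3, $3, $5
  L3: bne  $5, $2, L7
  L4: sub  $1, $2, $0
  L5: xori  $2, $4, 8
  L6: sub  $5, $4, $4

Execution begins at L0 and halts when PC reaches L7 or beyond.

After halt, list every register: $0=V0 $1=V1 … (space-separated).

#0 xori  $2, $3, 14 ; 0/1/7/9/0/5
#1 xor  $0, $4, $4 ; 0/1/7/9/0/5
#2 xor  $3, $3, $5 ; 0/1/7/12/0/5
#3 bne  $5, $2, L7 ; 0/1/7/12/0/5 ; →target
#4 sub  $1, $2, $0 ; 0/7/7/12/0/5

$0=0 $1=7 $2=7 $3=12 $4=0 $5=5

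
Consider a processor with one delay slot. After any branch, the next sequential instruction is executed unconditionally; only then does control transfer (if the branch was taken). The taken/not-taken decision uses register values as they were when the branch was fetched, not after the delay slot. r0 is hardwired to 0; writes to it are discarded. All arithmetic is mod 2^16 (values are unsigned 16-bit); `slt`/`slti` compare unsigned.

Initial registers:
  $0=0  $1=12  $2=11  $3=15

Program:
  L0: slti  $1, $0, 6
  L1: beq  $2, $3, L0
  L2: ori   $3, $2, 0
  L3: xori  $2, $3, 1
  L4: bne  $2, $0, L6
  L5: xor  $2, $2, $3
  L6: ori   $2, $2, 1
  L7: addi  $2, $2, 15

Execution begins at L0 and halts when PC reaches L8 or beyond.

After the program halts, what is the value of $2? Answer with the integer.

16

PC=0  slti  $1, $0, 6        | $0=0 $1=1 $2=11 $3=15
PC=1  beq  $2, $3, L0        | $0=0 $1=1 $2=11 $3=15  [not taken]
PC=2  ori   $3, $2, 0        | $0=0 $1=1 $2=11 $3=11
PC=3  xori  $2, $3, 1        | $0=0 $1=1 $2=10 $3=11
PC=4  bne  $2, $0, L6        | $0=0 $1=1 $2=10 $3=11  [TAKEN]
PC=5  xor  $2, $2, $3        | $0=0 $1=1 $2=1 $3=11
PC=6  ori   $2, $2, 1        | $0=0 $1=1 $2=1 $3=11
PC=7  addi  $2, $2, 15       | $0=0 $1=1 $2=16 $3=11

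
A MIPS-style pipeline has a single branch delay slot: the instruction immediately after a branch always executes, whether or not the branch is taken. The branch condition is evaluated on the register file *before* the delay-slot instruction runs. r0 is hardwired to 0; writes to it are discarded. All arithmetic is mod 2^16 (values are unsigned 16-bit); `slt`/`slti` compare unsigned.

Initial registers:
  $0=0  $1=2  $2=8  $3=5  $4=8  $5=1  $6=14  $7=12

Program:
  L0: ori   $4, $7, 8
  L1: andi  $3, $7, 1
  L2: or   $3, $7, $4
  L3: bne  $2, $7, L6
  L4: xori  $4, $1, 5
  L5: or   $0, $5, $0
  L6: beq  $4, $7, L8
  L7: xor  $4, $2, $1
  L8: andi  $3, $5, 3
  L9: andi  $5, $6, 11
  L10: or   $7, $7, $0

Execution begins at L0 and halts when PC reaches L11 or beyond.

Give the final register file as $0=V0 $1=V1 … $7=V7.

PC=0  ori   $4, $7, 8        | $0=0 $1=2 $2=8 $3=5 $4=12 $5=1 $6=14 $7=12
PC=1  andi  $3, $7, 1        | $0=0 $1=2 $2=8 $3=0 $4=12 $5=1 $6=14 $7=12
PC=2  or   $3, $7, $4        | $0=0 $1=2 $2=8 $3=12 $4=12 $5=1 $6=14 $7=12
PC=3  bne  $2, $7, L6        | $0=0 $1=2 $2=8 $3=12 $4=12 $5=1 $6=14 $7=12  [TAKEN]
PC=4  xori  $4, $1, 5        | $0=0 $1=2 $2=8 $3=12 $4=7 $5=1 $6=14 $7=12
PC=6  beq  $4, $7, L8        | $0=0 $1=2 $2=8 $3=12 $4=7 $5=1 $6=14 $7=12  [not taken]
PC=7  xor  $4, $2, $1        | $0=0 $1=2 $2=8 $3=12 $4=10 $5=1 $6=14 $7=12
PC=8  andi  $3, $5, 3        | $0=0 $1=2 $2=8 $3=1 $4=10 $5=1 $6=14 $7=12
PC=9  andi  $5, $6, 11       | $0=0 $1=2 $2=8 $3=1 $4=10 $5=10 $6=14 $7=12
PC=10 or   $7, $7, $0        | $0=0 $1=2 $2=8 $3=1 $4=10 $5=10 $6=14 $7=12

$0=0 $1=2 $2=8 $3=1 $4=10 $5=10 $6=14 $7=12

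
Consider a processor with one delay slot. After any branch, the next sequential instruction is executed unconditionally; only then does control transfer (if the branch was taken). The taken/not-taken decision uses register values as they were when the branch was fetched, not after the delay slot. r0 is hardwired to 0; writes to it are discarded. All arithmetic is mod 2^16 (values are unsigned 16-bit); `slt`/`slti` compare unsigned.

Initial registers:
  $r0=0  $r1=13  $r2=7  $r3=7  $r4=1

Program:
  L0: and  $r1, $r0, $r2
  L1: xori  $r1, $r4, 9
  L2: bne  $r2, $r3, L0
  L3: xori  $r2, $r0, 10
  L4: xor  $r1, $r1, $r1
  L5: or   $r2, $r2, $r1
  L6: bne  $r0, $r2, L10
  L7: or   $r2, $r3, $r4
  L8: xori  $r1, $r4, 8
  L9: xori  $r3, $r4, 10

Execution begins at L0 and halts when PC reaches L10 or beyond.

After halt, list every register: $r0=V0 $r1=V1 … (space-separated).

  step pc=0: and  $r1, $r0, $r2  regs=(0,0,7,7,1)
  step pc=1: xori  $r1, $r4, 9  regs=(0,8,7,7,1)
  step pc=2: bne  $r2, $r3, L0  cond=F  regs=(0,8,7,7,1)
  step pc=3: xori  $r2, $r0, 10  regs=(0,8,10,7,1)
  step pc=4: xor  $r1, $r1, $r1  regs=(0,0,10,7,1)
  step pc=5: or   $r2, $r2, $r1  regs=(0,0,10,7,1)
  step pc=6: bne  $r0, $r2, L10  cond=T  regs=(0,0,10,7,1)
  step pc=7: or   $r2, $r3, $r4  regs=(0,0,7,7,1)

$r0=0 $r1=0 $r2=7 $r3=7 $r4=1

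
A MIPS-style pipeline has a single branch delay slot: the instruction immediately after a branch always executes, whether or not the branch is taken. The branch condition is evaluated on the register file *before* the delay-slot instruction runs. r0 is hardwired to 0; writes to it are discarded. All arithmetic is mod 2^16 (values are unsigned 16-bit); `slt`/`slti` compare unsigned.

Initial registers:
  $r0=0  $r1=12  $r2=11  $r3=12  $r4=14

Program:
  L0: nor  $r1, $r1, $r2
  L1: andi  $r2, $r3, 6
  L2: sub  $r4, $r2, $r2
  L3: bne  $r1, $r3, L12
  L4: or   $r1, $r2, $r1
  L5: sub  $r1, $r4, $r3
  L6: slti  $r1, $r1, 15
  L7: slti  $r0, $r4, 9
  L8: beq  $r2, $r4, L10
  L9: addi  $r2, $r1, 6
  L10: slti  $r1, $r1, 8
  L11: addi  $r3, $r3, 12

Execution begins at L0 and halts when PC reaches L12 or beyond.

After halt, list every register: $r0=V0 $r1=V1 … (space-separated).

#0 nor  $r1, $r1, $r2 ; 0/65520/11/12/14
#1 andi  $r2, $r3, 6 ; 0/65520/4/12/14
#2 sub  $r4, $r2, $r2 ; 0/65520/4/12/0
#3 bne  $r1, $r3, L12 ; 0/65520/4/12/0 ; →target
#4 or   $r1, $r2, $r1 ; 0/65524/4/12/0

$r0=0 $r1=65524 $r2=4 $r3=12 $r4=0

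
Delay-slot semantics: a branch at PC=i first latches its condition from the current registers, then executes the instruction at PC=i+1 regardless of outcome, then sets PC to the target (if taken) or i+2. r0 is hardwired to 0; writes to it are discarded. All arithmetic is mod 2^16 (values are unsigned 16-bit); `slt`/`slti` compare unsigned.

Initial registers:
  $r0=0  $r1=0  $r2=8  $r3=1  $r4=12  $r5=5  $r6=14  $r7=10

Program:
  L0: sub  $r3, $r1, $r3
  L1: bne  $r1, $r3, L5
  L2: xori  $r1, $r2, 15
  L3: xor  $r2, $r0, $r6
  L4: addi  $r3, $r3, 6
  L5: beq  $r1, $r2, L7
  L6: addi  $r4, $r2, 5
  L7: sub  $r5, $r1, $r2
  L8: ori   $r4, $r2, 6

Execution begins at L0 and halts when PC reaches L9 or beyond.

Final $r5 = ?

65535

[0] sub  $r3, $r1, $r3  →  {$r0:0, $r1:0, $r2:8, $r3:65535, $r4:12, $r5:5, $r6:14, $r7:10}
[1] bne  $r1, $r3, L5  →  {$r0:0, $r1:0, $r2:8, $r3:65535, $r4:12, $r5:5, $r6:14, $r7:10}  ⟨branch taken⟩
[2] xori  $r1, $r2, 15  →  {$r0:0, $r1:7, $r2:8, $r3:65535, $r4:12, $r5:5, $r6:14, $r7:10}
[5] beq  $r1, $r2, L7  →  {$r0:0, $r1:7, $r2:8, $r3:65535, $r4:12, $r5:5, $r6:14, $r7:10}  ⟨branch fallthrough⟩
[6] addi  $r4, $r2, 5  →  {$r0:0, $r1:7, $r2:8, $r3:65535, $r4:13, $r5:5, $r6:14, $r7:10}
[7] sub  $r5, $r1, $r2  →  {$r0:0, $r1:7, $r2:8, $r3:65535, $r4:13, $r5:65535, $r6:14, $r7:10}
[8] ori   $r4, $r2, 6  →  {$r0:0, $r1:7, $r2:8, $r3:65535, $r4:14, $r5:65535, $r6:14, $r7:10}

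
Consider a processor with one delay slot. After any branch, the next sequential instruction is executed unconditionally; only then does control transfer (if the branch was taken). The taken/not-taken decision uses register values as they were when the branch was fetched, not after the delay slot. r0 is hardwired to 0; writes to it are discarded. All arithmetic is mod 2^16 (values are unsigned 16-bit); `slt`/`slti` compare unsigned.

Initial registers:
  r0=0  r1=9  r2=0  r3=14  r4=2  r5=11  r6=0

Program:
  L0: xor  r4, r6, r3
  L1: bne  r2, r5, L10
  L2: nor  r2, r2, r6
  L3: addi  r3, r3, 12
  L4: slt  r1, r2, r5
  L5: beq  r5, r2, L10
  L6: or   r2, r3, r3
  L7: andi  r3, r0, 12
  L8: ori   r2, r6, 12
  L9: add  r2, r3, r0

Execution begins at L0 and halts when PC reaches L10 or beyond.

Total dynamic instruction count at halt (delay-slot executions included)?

3

#0 xor  r4, r6, r3 ; 0/9/0/14/14/11/0
#1 bne  r2, r5, L10 ; 0/9/0/14/14/11/0 ; →target
#2 nor  r2, r2, r6 ; 0/9/65535/14/14/11/0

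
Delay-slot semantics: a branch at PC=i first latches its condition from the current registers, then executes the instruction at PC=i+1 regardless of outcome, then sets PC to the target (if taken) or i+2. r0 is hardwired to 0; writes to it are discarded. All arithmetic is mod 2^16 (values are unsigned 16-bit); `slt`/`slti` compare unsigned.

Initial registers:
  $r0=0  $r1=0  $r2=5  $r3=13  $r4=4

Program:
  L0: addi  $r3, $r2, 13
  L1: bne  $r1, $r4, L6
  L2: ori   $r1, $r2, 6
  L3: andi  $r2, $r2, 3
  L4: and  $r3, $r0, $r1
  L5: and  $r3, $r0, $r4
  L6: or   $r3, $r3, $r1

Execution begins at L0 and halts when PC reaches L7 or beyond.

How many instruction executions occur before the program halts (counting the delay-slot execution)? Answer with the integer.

4

PC=0  addi  $r3, $r2, 13     | $r0=0 $r1=0 $r2=5 $r3=18 $r4=4
PC=1  bne  $r1, $r4, L6      | $r0=0 $r1=0 $r2=5 $r3=18 $r4=4  [TAKEN]
PC=2  ori   $r1, $r2, 6      | $r0=0 $r1=7 $r2=5 $r3=18 $r4=4
PC=6  or   $r3, $r3, $r1     | $r0=0 $r1=7 $r2=5 $r3=23 $r4=4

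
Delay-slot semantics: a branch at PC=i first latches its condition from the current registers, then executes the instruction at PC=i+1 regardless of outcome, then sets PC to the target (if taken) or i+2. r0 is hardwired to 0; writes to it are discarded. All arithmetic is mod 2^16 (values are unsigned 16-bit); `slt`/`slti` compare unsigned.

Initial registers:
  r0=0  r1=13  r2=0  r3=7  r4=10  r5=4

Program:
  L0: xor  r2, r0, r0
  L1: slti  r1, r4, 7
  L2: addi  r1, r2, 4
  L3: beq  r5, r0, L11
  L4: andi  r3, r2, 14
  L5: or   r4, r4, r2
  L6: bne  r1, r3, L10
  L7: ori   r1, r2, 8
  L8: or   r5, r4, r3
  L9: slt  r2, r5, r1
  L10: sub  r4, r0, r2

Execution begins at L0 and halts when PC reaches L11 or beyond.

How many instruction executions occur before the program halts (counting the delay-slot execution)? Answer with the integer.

9

[0] xor  r2, r0, r0  →  {r0:0, r1:13, r2:0, r3:7, r4:10, r5:4}
[1] slti  r1, r4, 7  →  {r0:0, r1:0, r2:0, r3:7, r4:10, r5:4}
[2] addi  r1, r2, 4  →  {r0:0, r1:4, r2:0, r3:7, r4:10, r5:4}
[3] beq  r5, r0, L11  →  {r0:0, r1:4, r2:0, r3:7, r4:10, r5:4}  ⟨branch fallthrough⟩
[4] andi  r3, r2, 14  →  {r0:0, r1:4, r2:0, r3:0, r4:10, r5:4}
[5] or   r4, r4, r2  →  {r0:0, r1:4, r2:0, r3:0, r4:10, r5:4}
[6] bne  r1, r3, L10  →  {r0:0, r1:4, r2:0, r3:0, r4:10, r5:4}  ⟨branch taken⟩
[7] ori   r1, r2, 8  →  {r0:0, r1:8, r2:0, r3:0, r4:10, r5:4}
[10] sub  r4, r0, r2  →  {r0:0, r1:8, r2:0, r3:0, r4:0, r5:4}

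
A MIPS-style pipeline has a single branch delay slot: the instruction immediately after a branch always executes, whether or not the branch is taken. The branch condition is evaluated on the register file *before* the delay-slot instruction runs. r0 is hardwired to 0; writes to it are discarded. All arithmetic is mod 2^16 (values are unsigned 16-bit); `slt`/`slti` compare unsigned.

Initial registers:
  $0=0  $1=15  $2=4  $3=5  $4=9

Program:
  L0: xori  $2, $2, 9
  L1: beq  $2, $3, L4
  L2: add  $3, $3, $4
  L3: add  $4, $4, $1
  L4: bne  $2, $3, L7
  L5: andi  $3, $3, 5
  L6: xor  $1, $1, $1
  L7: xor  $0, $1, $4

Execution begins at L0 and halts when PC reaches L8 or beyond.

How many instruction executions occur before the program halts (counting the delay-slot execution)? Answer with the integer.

7

[0] xori  $2, $2, 9  →  {$0:0, $1:15, $2:13, $3:5, $4:9}
[1] beq  $2, $3, L4  →  {$0:0, $1:15, $2:13, $3:5, $4:9}  ⟨branch fallthrough⟩
[2] add  $3, $3, $4  →  {$0:0, $1:15, $2:13, $3:14, $4:9}
[3] add  $4, $4, $1  →  {$0:0, $1:15, $2:13, $3:14, $4:24}
[4] bne  $2, $3, L7  →  {$0:0, $1:15, $2:13, $3:14, $4:24}  ⟨branch taken⟩
[5] andi  $3, $3, 5  →  {$0:0, $1:15, $2:13, $3:4, $4:24}
[7] xor  $0, $1, $4  →  {$0:0, $1:15, $2:13, $3:4, $4:24}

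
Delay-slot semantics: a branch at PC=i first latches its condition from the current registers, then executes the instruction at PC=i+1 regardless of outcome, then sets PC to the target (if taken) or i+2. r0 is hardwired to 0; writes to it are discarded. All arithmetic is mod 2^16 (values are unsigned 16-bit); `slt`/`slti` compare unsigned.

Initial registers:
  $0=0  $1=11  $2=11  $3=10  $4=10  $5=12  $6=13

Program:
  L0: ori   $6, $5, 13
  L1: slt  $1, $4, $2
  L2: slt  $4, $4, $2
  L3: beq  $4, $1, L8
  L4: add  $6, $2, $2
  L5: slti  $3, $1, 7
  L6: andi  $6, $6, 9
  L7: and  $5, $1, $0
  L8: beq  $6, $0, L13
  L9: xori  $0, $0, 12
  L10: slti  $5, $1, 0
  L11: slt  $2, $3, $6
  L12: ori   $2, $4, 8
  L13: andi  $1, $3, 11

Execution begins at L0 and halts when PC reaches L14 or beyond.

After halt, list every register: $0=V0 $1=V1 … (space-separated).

  step pc=0: ori   $6, $5, 13  regs=(0,11,11,10,10,12,13)
  step pc=1: slt  $1, $4, $2  regs=(0,1,11,10,10,12,13)
  step pc=2: slt  $4, $4, $2  regs=(0,1,11,10,1,12,13)
  step pc=3: beq  $4, $1, L8  cond=T  regs=(0,1,11,10,1,12,13)
  step pc=4: add  $6, $2, $2  regs=(0,1,11,10,1,12,22)
  step pc=8: beq  $6, $0, L13  cond=F  regs=(0,1,11,10,1,12,22)
  step pc=9: xori  $0, $0, 12  regs=(0,1,11,10,1,12,22)
  step pc=10: slti  $5, $1, 0  regs=(0,1,11,10,1,0,22)
  step pc=11: slt  $2, $3, $6  regs=(0,1,1,10,1,0,22)
  step pc=12: ori   $2, $4, 8  regs=(0,1,9,10,1,0,22)
  step pc=13: andi  $1, $3, 11  regs=(0,10,9,10,1,0,22)

$0=0 $1=10 $2=9 $3=10 $4=1 $5=0 $6=22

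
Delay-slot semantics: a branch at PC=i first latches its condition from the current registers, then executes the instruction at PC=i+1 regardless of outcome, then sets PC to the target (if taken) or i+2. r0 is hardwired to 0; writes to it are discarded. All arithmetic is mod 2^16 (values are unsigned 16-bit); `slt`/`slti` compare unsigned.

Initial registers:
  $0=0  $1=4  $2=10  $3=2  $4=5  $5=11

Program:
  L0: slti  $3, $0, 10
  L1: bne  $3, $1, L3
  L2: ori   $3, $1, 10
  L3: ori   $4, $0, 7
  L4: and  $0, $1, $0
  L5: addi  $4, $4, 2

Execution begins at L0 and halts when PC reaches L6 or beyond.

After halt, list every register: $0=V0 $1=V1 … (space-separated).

[0] slti  $3, $0, 10  →  {$0:0, $1:4, $2:10, $3:1, $4:5, $5:11}
[1] bne  $3, $1, L3  →  {$0:0, $1:4, $2:10, $3:1, $4:5, $5:11}  ⟨branch taken⟩
[2] ori   $3, $1, 10  →  {$0:0, $1:4, $2:10, $3:14, $4:5, $5:11}
[3] ori   $4, $0, 7  →  {$0:0, $1:4, $2:10, $3:14, $4:7, $5:11}
[4] and  $0, $1, $0  →  {$0:0, $1:4, $2:10, $3:14, $4:7, $5:11}
[5] addi  $4, $4, 2  →  {$0:0, $1:4, $2:10, $3:14, $4:9, $5:11}

$0=0 $1=4 $2=10 $3=14 $4=9 $5=11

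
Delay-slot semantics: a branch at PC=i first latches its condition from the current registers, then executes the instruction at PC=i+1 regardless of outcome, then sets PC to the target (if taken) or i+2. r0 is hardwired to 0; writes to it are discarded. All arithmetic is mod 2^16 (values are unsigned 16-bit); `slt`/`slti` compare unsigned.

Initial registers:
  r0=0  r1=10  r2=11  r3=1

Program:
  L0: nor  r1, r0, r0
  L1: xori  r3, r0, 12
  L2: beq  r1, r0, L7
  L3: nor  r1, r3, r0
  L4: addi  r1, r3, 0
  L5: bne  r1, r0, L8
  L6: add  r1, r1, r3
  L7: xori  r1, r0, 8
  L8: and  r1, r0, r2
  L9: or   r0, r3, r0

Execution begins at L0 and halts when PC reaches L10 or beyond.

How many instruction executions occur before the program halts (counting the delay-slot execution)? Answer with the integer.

9

#0 nor  r1, r0, r0 ; 0/65535/11/1
#1 xori  r3, r0, 12 ; 0/65535/11/12
#2 beq  r1, r0, L7 ; 0/65535/11/12 ; →fallthru
#3 nor  r1, r3, r0 ; 0/65523/11/12
#4 addi  r1, r3, 0 ; 0/12/11/12
#5 bne  r1, r0, L8 ; 0/12/11/12 ; →target
#6 add  r1, r1, r3 ; 0/24/11/12
#8 and  r1, r0, r2 ; 0/0/11/12
#9 or   r0, r3, r0 ; 0/0/11/12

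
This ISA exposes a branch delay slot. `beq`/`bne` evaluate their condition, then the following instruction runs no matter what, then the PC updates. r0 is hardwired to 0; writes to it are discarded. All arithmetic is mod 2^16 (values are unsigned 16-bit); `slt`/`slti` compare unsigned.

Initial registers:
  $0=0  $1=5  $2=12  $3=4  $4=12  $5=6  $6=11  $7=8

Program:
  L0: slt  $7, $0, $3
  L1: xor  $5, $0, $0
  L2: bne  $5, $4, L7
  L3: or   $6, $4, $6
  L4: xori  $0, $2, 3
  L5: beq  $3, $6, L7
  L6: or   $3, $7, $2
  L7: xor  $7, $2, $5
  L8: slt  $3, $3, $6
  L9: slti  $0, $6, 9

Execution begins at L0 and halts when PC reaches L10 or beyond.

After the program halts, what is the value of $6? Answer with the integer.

#0 slt  $7, $0, $3 ; 0/5/12/4/12/6/11/1
#1 xor  $5, $0, $0 ; 0/5/12/4/12/0/11/1
#2 bne  $5, $4, L7 ; 0/5/12/4/12/0/11/1 ; →target
#3 or   $6, $4, $6 ; 0/5/12/4/12/0/15/1
#7 xor  $7, $2, $5 ; 0/5/12/4/12/0/15/12
#8 slt  $3, $3, $6 ; 0/5/12/1/12/0/15/12
#9 slti  $0, $6, 9 ; 0/5/12/1/12/0/15/12

15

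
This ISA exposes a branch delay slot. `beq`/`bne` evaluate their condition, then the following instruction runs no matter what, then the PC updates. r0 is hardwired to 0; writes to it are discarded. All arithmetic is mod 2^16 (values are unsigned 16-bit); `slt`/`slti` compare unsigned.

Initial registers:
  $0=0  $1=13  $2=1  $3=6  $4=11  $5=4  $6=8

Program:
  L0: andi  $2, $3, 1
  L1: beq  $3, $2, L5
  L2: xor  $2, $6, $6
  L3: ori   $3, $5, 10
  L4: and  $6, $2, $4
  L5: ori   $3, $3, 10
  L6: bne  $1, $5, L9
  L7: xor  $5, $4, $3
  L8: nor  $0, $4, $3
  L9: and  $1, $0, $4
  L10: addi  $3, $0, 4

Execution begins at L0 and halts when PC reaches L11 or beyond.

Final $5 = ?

  step pc=0: andi  $2, $3, 1  regs=(0,13,0,6,11,4,8)
  step pc=1: beq  $3, $2, L5  cond=F  regs=(0,13,0,6,11,4,8)
  step pc=2: xor  $2, $6, $6  regs=(0,13,0,6,11,4,8)
  step pc=3: ori   $3, $5, 10  regs=(0,13,0,14,11,4,8)
  step pc=4: and  $6, $2, $4  regs=(0,13,0,14,11,4,0)
  step pc=5: ori   $3, $3, 10  regs=(0,13,0,14,11,4,0)
  step pc=6: bne  $1, $5, L9  cond=T  regs=(0,13,0,14,11,4,0)
  step pc=7: xor  $5, $4, $3  regs=(0,13,0,14,11,5,0)
  step pc=9: and  $1, $0, $4  regs=(0,0,0,14,11,5,0)
  step pc=10: addi  $3, $0, 4  regs=(0,0,0,4,11,5,0)

5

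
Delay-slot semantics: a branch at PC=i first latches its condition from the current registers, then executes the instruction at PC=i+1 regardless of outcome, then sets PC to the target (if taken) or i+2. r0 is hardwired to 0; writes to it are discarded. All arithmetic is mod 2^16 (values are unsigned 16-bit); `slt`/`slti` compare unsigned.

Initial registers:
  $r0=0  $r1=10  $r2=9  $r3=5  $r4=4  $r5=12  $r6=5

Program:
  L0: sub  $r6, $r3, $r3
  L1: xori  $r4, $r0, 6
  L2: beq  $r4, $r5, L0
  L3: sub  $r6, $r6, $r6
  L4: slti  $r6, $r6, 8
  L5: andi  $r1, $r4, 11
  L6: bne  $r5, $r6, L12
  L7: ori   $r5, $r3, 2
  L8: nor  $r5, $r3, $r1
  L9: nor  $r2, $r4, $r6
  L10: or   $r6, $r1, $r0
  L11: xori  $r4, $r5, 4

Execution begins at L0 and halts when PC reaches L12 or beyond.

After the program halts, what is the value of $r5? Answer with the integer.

7

[0] sub  $r6, $r3, $r3  →  {$r0:0, $r1:10, $r2:9, $r3:5, $r4:4, $r5:12, $r6:0}
[1] xori  $r4, $r0, 6  →  {$r0:0, $r1:10, $r2:9, $r3:5, $r4:6, $r5:12, $r6:0}
[2] beq  $r4, $r5, L0  →  {$r0:0, $r1:10, $r2:9, $r3:5, $r4:6, $r5:12, $r6:0}  ⟨branch fallthrough⟩
[3] sub  $r6, $r6, $r6  →  {$r0:0, $r1:10, $r2:9, $r3:5, $r4:6, $r5:12, $r6:0}
[4] slti  $r6, $r6, 8  →  {$r0:0, $r1:10, $r2:9, $r3:5, $r4:6, $r5:12, $r6:1}
[5] andi  $r1, $r4, 11  →  {$r0:0, $r1:2, $r2:9, $r3:5, $r4:6, $r5:12, $r6:1}
[6] bne  $r5, $r6, L12  →  {$r0:0, $r1:2, $r2:9, $r3:5, $r4:6, $r5:12, $r6:1}  ⟨branch taken⟩
[7] ori   $r5, $r3, 2  →  {$r0:0, $r1:2, $r2:9, $r3:5, $r4:6, $r5:7, $r6:1}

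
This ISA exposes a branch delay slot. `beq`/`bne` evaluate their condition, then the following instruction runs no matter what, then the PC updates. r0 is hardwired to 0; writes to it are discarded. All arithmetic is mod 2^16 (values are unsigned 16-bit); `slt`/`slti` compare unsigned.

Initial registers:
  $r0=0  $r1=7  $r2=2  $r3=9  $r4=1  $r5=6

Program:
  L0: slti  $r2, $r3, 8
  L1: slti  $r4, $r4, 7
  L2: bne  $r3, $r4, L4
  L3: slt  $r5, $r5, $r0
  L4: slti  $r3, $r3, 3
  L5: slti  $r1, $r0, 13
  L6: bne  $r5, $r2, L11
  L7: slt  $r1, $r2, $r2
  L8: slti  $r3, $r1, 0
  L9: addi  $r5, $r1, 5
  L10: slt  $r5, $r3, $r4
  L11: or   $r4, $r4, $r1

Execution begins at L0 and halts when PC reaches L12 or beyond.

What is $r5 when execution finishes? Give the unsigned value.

1

  step pc=0: slti  $r2, $r3, 8  regs=(0,7,0,9,1,6)
  step pc=1: slti  $r4, $r4, 7  regs=(0,7,0,9,1,6)
  step pc=2: bne  $r3, $r4, L4  cond=T  regs=(0,7,0,9,1,6)
  step pc=3: slt  $r5, $r5, $r0  regs=(0,7,0,9,1,0)
  step pc=4: slti  $r3, $r3, 3  regs=(0,7,0,0,1,0)
  step pc=5: slti  $r1, $r0, 13  regs=(0,1,0,0,1,0)
  step pc=6: bne  $r5, $r2, L11  cond=F  regs=(0,1,0,0,1,0)
  step pc=7: slt  $r1, $r2, $r2  regs=(0,0,0,0,1,0)
  step pc=8: slti  $r3, $r1, 0  regs=(0,0,0,0,1,0)
  step pc=9: addi  $r5, $r1, 5  regs=(0,0,0,0,1,5)
  step pc=10: slt  $r5, $r3, $r4  regs=(0,0,0,0,1,1)
  step pc=11: or   $r4, $r4, $r1  regs=(0,0,0,0,1,1)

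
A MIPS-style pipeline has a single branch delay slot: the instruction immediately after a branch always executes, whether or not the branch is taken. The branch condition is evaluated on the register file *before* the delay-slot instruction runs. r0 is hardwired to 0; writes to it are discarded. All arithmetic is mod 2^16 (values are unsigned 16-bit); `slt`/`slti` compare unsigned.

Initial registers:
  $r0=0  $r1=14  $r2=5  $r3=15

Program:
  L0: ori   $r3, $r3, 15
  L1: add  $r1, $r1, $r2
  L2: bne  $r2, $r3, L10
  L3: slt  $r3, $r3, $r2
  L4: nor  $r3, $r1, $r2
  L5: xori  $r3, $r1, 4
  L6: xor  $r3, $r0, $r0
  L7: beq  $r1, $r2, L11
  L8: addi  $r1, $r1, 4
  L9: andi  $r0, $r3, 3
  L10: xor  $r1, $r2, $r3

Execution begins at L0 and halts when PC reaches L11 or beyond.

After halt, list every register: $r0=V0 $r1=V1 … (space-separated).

  step pc=0: ori   $r3, $r3, 15  regs=(0,14,5,15)
  step pc=1: add  $r1, $r1, $r2  regs=(0,19,5,15)
  step pc=2: bne  $r2, $r3, L10  cond=T  regs=(0,19,5,15)
  step pc=3: slt  $r3, $r3, $r2  regs=(0,19,5,0)
  step pc=10: xor  $r1, $r2, $r3  regs=(0,5,5,0)

$r0=0 $r1=5 $r2=5 $r3=0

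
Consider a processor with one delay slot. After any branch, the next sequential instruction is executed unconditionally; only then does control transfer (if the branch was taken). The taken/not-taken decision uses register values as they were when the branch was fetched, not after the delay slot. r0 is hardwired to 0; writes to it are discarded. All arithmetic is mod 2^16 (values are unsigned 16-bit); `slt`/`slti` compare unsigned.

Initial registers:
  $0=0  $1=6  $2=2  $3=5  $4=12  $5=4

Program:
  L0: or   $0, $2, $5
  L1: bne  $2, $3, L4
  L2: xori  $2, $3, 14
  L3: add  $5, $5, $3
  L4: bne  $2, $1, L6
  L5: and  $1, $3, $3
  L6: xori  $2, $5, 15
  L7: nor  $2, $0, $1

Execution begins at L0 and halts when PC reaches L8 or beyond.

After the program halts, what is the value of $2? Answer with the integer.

65530

PC=0  or   $0, $2, $5        | $0=0 $1=6 $2=2 $3=5 $4=12 $5=4
PC=1  bne  $2, $3, L4        | $0=0 $1=6 $2=2 $3=5 $4=12 $5=4  [TAKEN]
PC=2  xori  $2, $3, 14       | $0=0 $1=6 $2=11 $3=5 $4=12 $5=4
PC=4  bne  $2, $1, L6        | $0=0 $1=6 $2=11 $3=5 $4=12 $5=4  [TAKEN]
PC=5  and  $1, $3, $3        | $0=0 $1=5 $2=11 $3=5 $4=12 $5=4
PC=6  xori  $2, $5, 15       | $0=0 $1=5 $2=11 $3=5 $4=12 $5=4
PC=7  nor  $2, $0, $1        | $0=0 $1=5 $2=65530 $3=5 $4=12 $5=4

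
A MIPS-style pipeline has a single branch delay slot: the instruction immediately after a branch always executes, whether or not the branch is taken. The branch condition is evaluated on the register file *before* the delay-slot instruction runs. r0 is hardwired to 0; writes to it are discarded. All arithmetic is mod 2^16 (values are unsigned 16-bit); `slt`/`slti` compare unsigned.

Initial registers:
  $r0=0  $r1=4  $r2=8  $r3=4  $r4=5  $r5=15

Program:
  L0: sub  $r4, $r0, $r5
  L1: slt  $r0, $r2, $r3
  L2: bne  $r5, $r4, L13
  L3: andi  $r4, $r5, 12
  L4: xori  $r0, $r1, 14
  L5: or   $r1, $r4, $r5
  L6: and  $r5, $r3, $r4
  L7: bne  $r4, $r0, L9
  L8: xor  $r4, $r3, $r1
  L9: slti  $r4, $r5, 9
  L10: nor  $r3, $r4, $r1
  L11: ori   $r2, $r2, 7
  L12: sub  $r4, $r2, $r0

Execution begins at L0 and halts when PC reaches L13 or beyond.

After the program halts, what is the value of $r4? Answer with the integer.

PC=0  sub  $r4, $r0, $r5     | $r0=0 $r1=4 $r2=8 $r3=4 $r4=65521 $r5=15
PC=1  slt  $r0, $r2, $r3     | $r0=0 $r1=4 $r2=8 $r3=4 $r4=65521 $r5=15
PC=2  bne  $r5, $r4, L13     | $r0=0 $r1=4 $r2=8 $r3=4 $r4=65521 $r5=15  [TAKEN]
PC=3  andi  $r4, $r5, 12     | $r0=0 $r1=4 $r2=8 $r3=4 $r4=12 $r5=15

12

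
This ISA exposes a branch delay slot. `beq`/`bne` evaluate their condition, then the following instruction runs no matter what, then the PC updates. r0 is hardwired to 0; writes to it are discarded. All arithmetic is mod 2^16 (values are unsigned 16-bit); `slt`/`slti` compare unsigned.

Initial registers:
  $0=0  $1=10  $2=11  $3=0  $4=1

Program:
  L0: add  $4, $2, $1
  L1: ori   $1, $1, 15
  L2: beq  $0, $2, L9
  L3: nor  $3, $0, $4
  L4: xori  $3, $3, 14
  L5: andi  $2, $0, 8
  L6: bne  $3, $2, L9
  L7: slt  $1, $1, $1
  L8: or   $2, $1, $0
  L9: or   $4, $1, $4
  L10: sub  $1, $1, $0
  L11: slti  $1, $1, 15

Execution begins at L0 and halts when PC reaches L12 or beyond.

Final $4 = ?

  step pc=0: add  $4, $2, $1  regs=(0,10,11,0,21)
  step pc=1: ori   $1, $1, 15  regs=(0,15,11,0,21)
  step pc=2: beq  $0, $2, L9  cond=F  regs=(0,15,11,0,21)
  step pc=3: nor  $3, $0, $4  regs=(0,15,11,65514,21)
  step pc=4: xori  $3, $3, 14  regs=(0,15,11,65508,21)
  step pc=5: andi  $2, $0, 8  regs=(0,15,0,65508,21)
  step pc=6: bne  $3, $2, L9  cond=T  regs=(0,15,0,65508,21)
  step pc=7: slt  $1, $1, $1  regs=(0,0,0,65508,21)
  step pc=9: or   $4, $1, $4  regs=(0,0,0,65508,21)
  step pc=10: sub  $1, $1, $0  regs=(0,0,0,65508,21)
  step pc=11: slti  $1, $1, 15  regs=(0,1,0,65508,21)

21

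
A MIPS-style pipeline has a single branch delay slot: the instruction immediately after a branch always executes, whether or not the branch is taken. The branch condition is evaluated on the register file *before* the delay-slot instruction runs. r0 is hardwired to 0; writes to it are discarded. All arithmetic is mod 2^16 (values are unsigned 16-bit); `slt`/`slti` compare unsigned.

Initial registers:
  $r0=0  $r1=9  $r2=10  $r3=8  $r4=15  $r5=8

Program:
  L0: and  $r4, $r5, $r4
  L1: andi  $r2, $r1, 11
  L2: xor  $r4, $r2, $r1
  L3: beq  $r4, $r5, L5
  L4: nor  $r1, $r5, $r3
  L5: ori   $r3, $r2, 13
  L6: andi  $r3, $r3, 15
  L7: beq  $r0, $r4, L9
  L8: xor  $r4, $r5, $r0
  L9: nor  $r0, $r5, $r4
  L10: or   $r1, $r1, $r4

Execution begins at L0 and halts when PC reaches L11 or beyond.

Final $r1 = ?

  step pc=0: and  $r4, $r5, $r4  regs=(0,9,10,8,8,8)
  step pc=1: andi  $r2, $r1, 11  regs=(0,9,9,8,8,8)
  step pc=2: xor  $r4, $r2, $r1  regs=(0,9,9,8,0,8)
  step pc=3: beq  $r4, $r5, L5  cond=F  regs=(0,9,9,8,0,8)
  step pc=4: nor  $r1, $r5, $r3  regs=(0,65527,9,8,0,8)
  step pc=5: ori   $r3, $r2, 13  regs=(0,65527,9,13,0,8)
  step pc=6: andi  $r3, $r3, 15  regs=(0,65527,9,13,0,8)
  step pc=7: beq  $r0, $r4, L9  cond=T  regs=(0,65527,9,13,0,8)
  step pc=8: xor  $r4, $r5, $r0  regs=(0,65527,9,13,8,8)
  step pc=9: nor  $r0, $r5, $r4  regs=(0,65527,9,13,8,8)
  step pc=10: or   $r1, $r1, $r4  regs=(0,65535,9,13,8,8)

65535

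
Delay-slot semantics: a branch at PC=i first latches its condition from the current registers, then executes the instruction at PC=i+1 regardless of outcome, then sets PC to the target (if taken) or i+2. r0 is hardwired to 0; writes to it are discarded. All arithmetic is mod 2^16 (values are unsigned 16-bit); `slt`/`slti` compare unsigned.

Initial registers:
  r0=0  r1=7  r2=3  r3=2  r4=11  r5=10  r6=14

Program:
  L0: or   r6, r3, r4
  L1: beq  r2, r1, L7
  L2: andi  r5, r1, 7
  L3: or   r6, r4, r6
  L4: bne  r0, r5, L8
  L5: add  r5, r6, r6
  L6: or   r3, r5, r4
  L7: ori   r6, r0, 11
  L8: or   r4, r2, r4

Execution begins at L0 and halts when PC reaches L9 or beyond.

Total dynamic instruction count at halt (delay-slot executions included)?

[0] or   r6, r3, r4  →  {r0:0, r1:7, r2:3, r3:2, r4:11, r5:10, r6:11}
[1] beq  r2, r1, L7  →  {r0:0, r1:7, r2:3, r3:2, r4:11, r5:10, r6:11}  ⟨branch fallthrough⟩
[2] andi  r5, r1, 7  →  {r0:0, r1:7, r2:3, r3:2, r4:11, r5:7, r6:11}
[3] or   r6, r4, r6  →  {r0:0, r1:7, r2:3, r3:2, r4:11, r5:7, r6:11}
[4] bne  r0, r5, L8  →  {r0:0, r1:7, r2:3, r3:2, r4:11, r5:7, r6:11}  ⟨branch taken⟩
[5] add  r5, r6, r6  →  {r0:0, r1:7, r2:3, r3:2, r4:11, r5:22, r6:11}
[8] or   r4, r2, r4  →  {r0:0, r1:7, r2:3, r3:2, r4:11, r5:22, r6:11}

7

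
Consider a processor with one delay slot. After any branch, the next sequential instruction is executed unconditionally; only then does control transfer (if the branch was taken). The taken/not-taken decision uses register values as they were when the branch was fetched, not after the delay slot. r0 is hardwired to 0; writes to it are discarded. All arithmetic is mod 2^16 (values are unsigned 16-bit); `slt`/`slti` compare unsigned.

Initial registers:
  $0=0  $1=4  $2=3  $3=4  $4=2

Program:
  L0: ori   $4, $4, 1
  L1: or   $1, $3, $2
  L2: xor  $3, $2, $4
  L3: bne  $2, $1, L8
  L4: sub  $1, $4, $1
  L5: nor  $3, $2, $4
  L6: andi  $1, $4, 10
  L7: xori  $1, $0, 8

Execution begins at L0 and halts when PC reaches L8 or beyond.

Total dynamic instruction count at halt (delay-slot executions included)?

5

  step pc=0: ori   $4, $4, 1  regs=(0,4,3,4,3)
  step pc=1: or   $1, $3, $2  regs=(0,7,3,4,3)
  step pc=2: xor  $3, $2, $4  regs=(0,7,3,0,3)
  step pc=3: bne  $2, $1, L8  cond=T  regs=(0,7,3,0,3)
  step pc=4: sub  $1, $4, $1  regs=(0,65532,3,0,3)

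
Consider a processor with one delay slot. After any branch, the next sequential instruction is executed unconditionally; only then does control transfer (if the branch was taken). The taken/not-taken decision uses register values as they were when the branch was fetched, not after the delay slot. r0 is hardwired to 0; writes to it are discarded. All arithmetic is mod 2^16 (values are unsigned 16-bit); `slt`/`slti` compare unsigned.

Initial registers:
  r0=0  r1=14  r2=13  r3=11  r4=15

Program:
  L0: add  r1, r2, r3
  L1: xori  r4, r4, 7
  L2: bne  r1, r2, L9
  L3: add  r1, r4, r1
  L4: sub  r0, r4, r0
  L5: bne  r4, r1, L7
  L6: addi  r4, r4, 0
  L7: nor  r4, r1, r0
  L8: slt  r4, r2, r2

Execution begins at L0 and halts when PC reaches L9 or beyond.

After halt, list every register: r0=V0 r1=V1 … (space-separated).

#0 add  r1, r2, r3 ; 0/24/13/11/15
#1 xori  r4, r4, 7 ; 0/24/13/11/8
#2 bne  r1, r2, L9 ; 0/24/13/11/8 ; →target
#3 add  r1, r4, r1 ; 0/32/13/11/8

r0=0 r1=32 r2=13 r3=11 r4=8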